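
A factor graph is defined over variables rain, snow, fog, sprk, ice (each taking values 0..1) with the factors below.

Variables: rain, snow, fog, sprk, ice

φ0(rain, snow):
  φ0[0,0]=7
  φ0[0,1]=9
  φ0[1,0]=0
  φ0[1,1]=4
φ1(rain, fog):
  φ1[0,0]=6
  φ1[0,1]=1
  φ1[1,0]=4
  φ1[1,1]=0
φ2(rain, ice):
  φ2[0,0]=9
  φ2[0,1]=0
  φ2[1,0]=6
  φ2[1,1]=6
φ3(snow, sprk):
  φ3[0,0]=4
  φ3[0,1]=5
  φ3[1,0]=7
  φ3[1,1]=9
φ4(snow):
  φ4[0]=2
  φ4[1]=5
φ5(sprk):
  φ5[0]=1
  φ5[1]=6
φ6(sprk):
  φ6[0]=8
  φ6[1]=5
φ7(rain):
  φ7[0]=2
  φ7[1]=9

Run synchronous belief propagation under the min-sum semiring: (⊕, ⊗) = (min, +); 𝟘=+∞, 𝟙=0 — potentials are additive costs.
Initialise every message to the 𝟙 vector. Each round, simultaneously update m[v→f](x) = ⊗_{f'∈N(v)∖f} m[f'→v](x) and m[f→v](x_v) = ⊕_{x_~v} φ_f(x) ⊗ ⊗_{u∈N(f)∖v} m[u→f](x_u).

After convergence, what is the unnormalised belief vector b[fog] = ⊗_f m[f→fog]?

b[fog] = [30, 25]

init: all messages = 𝟙 over 2 values
r1 m[φ0→rain] = [7, 0]
r1 m[φ0→snow] = [0, 4]
r1 m[φ1→rain] = [1, 0]
r1 m[φ1→fog] = [4, 0]
r1 m[φ2→rain] = [0, 6]
r1 m[φ2→ice] = [6, 0]
r1 m[φ3→snow] = [4, 7]
r1 m[φ3→sprk] = [4, 5]
r1 m[φ4→snow] = [2, 5]
r1 m[φ5→sprk] = [1, 6]
r1 m[φ6→sprk] = [8, 5]
r1 m[φ7→rain] = [2, 9]
r1 m[rain→φ0] = [0, 0]
r1 m[rain→φ1] = [0, 0]
r1 m[rain→φ2] = [0, 0]
r1 m[rain→φ7] = [0, 0]
r1 m[snow→φ0] = [0, 0]
r1 m[snow→φ3] = [0, 0]
r1 m[snow→φ4] = [0, 0]
r1 m[fog→φ1] = [0, 0]
r1 m[sprk→φ3] = [0, 0]
r1 m[sprk→φ5] = [0, 0]
r1 m[sprk→φ6] = [0, 0]
r1 m[ice→φ2] = [0, 0]
r2 m[φ0→rain] = [7, 0]
r2 m[φ0→snow] = [0, 4]
r2 m[φ1→rain] = [1, 0]
r2 m[φ1→fog] = [4, 0]
r2 m[φ2→rain] = [0, 6]
r2 m[φ2→ice] = [6, 0]
r2 m[φ3→snow] = [4, 7]
r2 m[φ3→sprk] = [4, 5]
r2 m[φ4→snow] = [2, 5]
r2 m[φ5→sprk] = [1, 6]
r2 m[φ6→sprk] = [8, 5]
r2 m[φ7→rain] = [2, 9]
r2 m[rain→φ0] = [3, 15]
r2 m[rain→φ1] = [9, 15]
r2 m[rain→φ2] = [10, 9]
r2 m[rain→φ7] = [8, 6]
r2 m[snow→φ0] = [6, 12]
r2 m[snow→φ3] = [2, 9]
r2 m[snow→φ4] = [4, 11]
r2 m[fog→φ1] = [0, 0]
r2 m[sprk→φ3] = [9, 11]
r2 m[sprk→φ5] = [12, 10]
r2 m[sprk→φ6] = [5, 11]
r2 m[ice→φ2] = [0, 0]
r3 m[φ0→rain] = [13, 6]
r3 m[φ0→snow] = [10, 12]
r3 m[φ1→rain] = [1, 0]
r3 m[φ1→fog] = [15, 10]
r3 m[φ2→rain] = [0, 6]
r3 m[φ2→ice] = [15, 10]
r3 m[φ3→snow] = [13, 16]
r3 m[φ3→sprk] = [6, 7]
r3 m[φ4→snow] = [2, 5]
r3 m[φ5→sprk] = [1, 6]
r3 m[φ6→sprk] = [8, 5]
r3 m[φ7→rain] = [2, 9]
r3 m[rain→φ0] = [3, 15]
r3 m[rain→φ1] = [9, 15]
r3 m[rain→φ2] = [10, 9]
r3 m[rain→φ7] = [8, 6]
r3 m[snow→φ0] = [6, 12]
r3 m[snow→φ3] = [2, 9]
r3 m[snow→φ4] = [4, 11]
r3 m[fog→φ1] = [0, 0]
r3 m[sprk→φ3] = [9, 11]
r3 m[sprk→φ5] = [12, 10]
r3 m[sprk→φ6] = [5, 11]
r3 m[ice→φ2] = [0, 0]
r4 m[φ0→rain] = [13, 6]
r4 m[φ0→snow] = [10, 12]
r4 m[φ1→rain] = [1, 0]
r4 m[φ1→fog] = [15, 10]
r4 m[φ2→rain] = [0, 6]
r4 m[φ2→ice] = [15, 10]
r4 m[φ3→snow] = [13, 16]
r4 m[φ3→sprk] = [6, 7]
r4 m[φ4→snow] = [2, 5]
r4 m[φ5→sprk] = [1, 6]
r4 m[φ6→sprk] = [8, 5]
r4 m[φ7→rain] = [2, 9]
r4 m[rain→φ0] = [3, 15]
r4 m[rain→φ1] = [15, 21]
r4 m[rain→φ2] = [16, 15]
r4 m[rain→φ7] = [14, 12]
r4 m[snow→φ0] = [15, 21]
r4 m[snow→φ3] = [12, 17]
r4 m[snow→φ4] = [23, 28]
r4 m[fog→φ1] = [0, 0]
r4 m[sprk→φ3] = [9, 11]
r4 m[sprk→φ5] = [14, 12]
r4 m[sprk→φ6] = [7, 13]
r4 m[ice→φ2] = [0, 0]
r5 m[φ0→rain] = [22, 15]
r5 m[φ0→snow] = [10, 12]
r5 m[φ1→rain] = [1, 0]
r5 m[φ1→fog] = [21, 16]
r5 m[φ2→rain] = [0, 6]
r5 m[φ2→ice] = [21, 16]
r5 m[φ3→snow] = [13, 16]
r5 m[φ3→sprk] = [16, 17]
r5 m[φ4→snow] = [2, 5]
r5 m[φ5→sprk] = [1, 6]
r5 m[φ6→sprk] = [8, 5]
r5 m[φ7→rain] = [2, 9]
r5 m[rain→φ0] = [3, 15]
r5 m[rain→φ1] = [15, 21]
r5 m[rain→φ2] = [16, 15]
r5 m[rain→φ7] = [14, 12]
r5 m[snow→φ0] = [15, 21]
r5 m[snow→φ3] = [12, 17]
r5 m[snow→φ4] = [23, 28]
r5 m[fog→φ1] = [0, 0]
r5 m[sprk→φ3] = [9, 11]
r5 m[sprk→φ5] = [14, 12]
r5 m[sprk→φ6] = [7, 13]
r5 m[ice→φ2] = [0, 0]
r6 m[φ0→rain] = [22, 15]
r6 m[φ0→snow] = [10, 12]
r6 m[φ1→rain] = [1, 0]
r6 m[φ1→fog] = [21, 16]
r6 m[φ2→rain] = [0, 6]
r6 m[φ2→ice] = [21, 16]
r6 m[φ3→snow] = [13, 16]
r6 m[φ3→sprk] = [16, 17]
r6 m[φ4→snow] = [2, 5]
r6 m[φ5→sprk] = [1, 6]
r6 m[φ6→sprk] = [8, 5]
r6 m[φ7→rain] = [2, 9]
r6 m[rain→φ0] = [3, 15]
r6 m[rain→φ1] = [24, 30]
r6 m[rain→φ2] = [25, 24]
r6 m[rain→φ7] = [23, 21]
r6 m[snow→φ0] = [15, 21]
r6 m[snow→φ3] = [12, 17]
r6 m[snow→φ4] = [23, 28]
r6 m[fog→φ1] = [0, 0]
r6 m[sprk→φ3] = [9, 11]
r6 m[sprk→φ5] = [24, 22]
r6 m[sprk→φ6] = [17, 23]
r6 m[ice→φ2] = [0, 0]
r7 m[φ0→rain] = [22, 15]
r7 m[φ0→snow] = [10, 12]
r7 m[φ1→rain] = [1, 0]
r7 m[φ1→fog] = [30, 25]
r7 m[φ2→rain] = [0, 6]
r7 m[φ2→ice] = [30, 25]
r7 m[φ3→snow] = [13, 16]
r7 m[φ3→sprk] = [16, 17]
r7 m[φ4→snow] = [2, 5]
r7 m[φ5→sprk] = [1, 6]
r7 m[φ6→sprk] = [8, 5]
r7 m[φ7→rain] = [2, 9]
r7 m[rain→φ0] = [3, 15]
r7 m[rain→φ1] = [24, 30]
r7 m[rain→φ2] = [25, 24]
r7 m[rain→φ7] = [23, 21]
r7 m[snow→φ0] = [15, 21]
r7 m[snow→φ3] = [12, 17]
r7 m[snow→φ4] = [23, 28]
r7 m[fog→φ1] = [0, 0]
r7 m[sprk→φ3] = [9, 11]
r7 m[sprk→φ5] = [24, 22]
r7 m[sprk→φ6] = [17, 23]
r7 m[ice→φ2] = [0, 0]
r8 m[φ0→rain] = [22, 15]
r8 m[φ0→snow] = [10, 12]
r8 m[φ1→rain] = [1, 0]
r8 m[φ1→fog] = [30, 25]
r8 m[φ2→rain] = [0, 6]
r8 m[φ2→ice] = [30, 25]
r8 m[φ3→snow] = [13, 16]
r8 m[φ3→sprk] = [16, 17]
r8 m[φ4→snow] = [2, 5]
r8 m[φ5→sprk] = [1, 6]
r8 m[φ6→sprk] = [8, 5]
r8 m[φ7→rain] = [2, 9]
r8 m[rain→φ0] = [3, 15]
r8 m[rain→φ1] = [24, 30]
r8 m[rain→φ2] = [25, 24]
r8 m[rain→φ7] = [23, 21]
r8 m[snow→φ0] = [15, 21]
r8 m[snow→φ3] = [12, 17]
r8 m[snow→φ4] = [23, 28]
r8 m[fog→φ1] = [0, 0]
r8 m[sprk→φ3] = [9, 11]
r8 m[sprk→φ5] = [24, 22]
r8 m[sprk→φ6] = [17, 23]
r8 m[ice→φ2] = [0, 0]
fixed point reached at round 8
b[fog] = ⊗ incoming = [30, 25]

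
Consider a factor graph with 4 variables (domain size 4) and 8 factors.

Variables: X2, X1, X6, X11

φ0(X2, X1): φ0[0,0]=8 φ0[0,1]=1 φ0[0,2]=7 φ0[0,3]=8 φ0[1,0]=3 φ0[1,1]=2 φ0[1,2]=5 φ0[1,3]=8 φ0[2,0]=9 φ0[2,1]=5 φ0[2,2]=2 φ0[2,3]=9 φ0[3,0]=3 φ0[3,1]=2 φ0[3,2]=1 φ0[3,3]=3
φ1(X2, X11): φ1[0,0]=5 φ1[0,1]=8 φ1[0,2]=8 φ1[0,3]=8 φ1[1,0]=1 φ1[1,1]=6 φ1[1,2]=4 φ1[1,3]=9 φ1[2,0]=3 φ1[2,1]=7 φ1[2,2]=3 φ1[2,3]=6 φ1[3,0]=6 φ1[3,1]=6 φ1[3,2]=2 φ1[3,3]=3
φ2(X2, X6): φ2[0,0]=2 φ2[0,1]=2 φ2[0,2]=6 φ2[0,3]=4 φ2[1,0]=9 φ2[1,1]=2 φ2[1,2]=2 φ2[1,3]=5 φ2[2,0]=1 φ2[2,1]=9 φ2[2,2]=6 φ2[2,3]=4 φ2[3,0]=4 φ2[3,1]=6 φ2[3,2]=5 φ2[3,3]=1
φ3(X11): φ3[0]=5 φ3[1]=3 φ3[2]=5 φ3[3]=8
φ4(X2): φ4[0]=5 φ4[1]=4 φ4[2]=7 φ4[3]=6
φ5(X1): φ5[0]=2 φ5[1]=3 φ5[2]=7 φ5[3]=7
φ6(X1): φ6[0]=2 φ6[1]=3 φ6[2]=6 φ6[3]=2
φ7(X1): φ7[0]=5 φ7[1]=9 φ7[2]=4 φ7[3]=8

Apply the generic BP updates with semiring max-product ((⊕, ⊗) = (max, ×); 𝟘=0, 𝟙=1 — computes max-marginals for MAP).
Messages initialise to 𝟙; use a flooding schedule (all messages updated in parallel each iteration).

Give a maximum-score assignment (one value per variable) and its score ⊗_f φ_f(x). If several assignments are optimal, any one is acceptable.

init: all messages = 𝟙 over 4 values
r1 m[φ0→X2] = [8, 8, 9, 3]
r1 m[φ0→X1] = [9, 5, 7, 9]
r1 m[φ1→X2] = [8, 9, 7, 6]
r1 m[φ1→X11] = [6, 8, 8, 9]
r1 m[φ2→X2] = [6, 9, 9, 6]
r1 m[φ2→X6] = [9, 9, 6, 5]
r1 m[φ3→X11] = [5, 3, 5, 8]
r1 m[φ4→X2] = [5, 4, 7, 6]
r1 m[φ5→X1] = [2, 3, 7, 7]
r1 m[φ6→X1] = [2, 3, 6, 2]
r1 m[φ7→X1] = [5, 9, 4, 8]
r1 m[X2→φ0] = [1, 1, 1, 1]
r1 m[X2→φ1] = [1, 1, 1, 1]
r1 m[X2→φ2] = [1, 1, 1, 1]
r1 m[X2→φ4] = [1, 1, 1, 1]
r1 m[X1→φ0] = [1, 1, 1, 1]
r1 m[X1→φ5] = [1, 1, 1, 1]
r1 m[X1→φ6] = [1, 1, 1, 1]
r1 m[X1→φ7] = [1, 1, 1, 1]
r1 m[X6→φ2] = [1, 1, 1, 1]
r1 m[X11→φ1] = [1, 1, 1, 1]
r1 m[X11→φ3] = [1, 1, 1, 1]
r2 m[φ0→X2] = [8, 8, 9, 3]
r2 m[φ0→X1] = [9, 5, 7, 9]
r2 m[φ1→X2] = [8, 9, 7, 6]
r2 m[φ1→X11] = [6, 8, 8, 9]
r2 m[φ2→X2] = [6, 9, 9, 6]
r2 m[φ2→X6] = [9, 9, 6, 5]
r2 m[φ3→X11] = [5, 3, 5, 8]
r2 m[φ4→X2] = [5, 4, 7, 6]
r2 m[φ5→X1] = [2, 3, 7, 7]
r2 m[φ6→X1] = [2, 3, 6, 2]
r2 m[φ7→X1] = [5, 9, 4, 8]
r2 m[X2→φ0] = [240, 324, 441, 216]
r2 m[X2→φ1] = [240, 288, 567, 108]
r2 m[X2→φ2] = [320, 288, 441, 108]
r2 m[X2→φ4] = [384, 648, 567, 108]
r2 m[X1→φ0] = [20, 81, 168, 112]
r2 m[X1→φ5] = [90, 135, 168, 144]
r2 m[X1→φ6] = [90, 135, 196, 504]
r2 m[X1→φ7] = [36, 45, 294, 126]
r2 m[X6→φ2] = [1, 1, 1, 1]
r2 m[X11→φ1] = [5, 3, 5, 8]
r2 m[X11→φ3] = [6, 8, 8, 9]
r3 m[φ0→X2] = [1176, 896, 1008, 336]
r3 m[φ0→X1] = [3969, 2205, 1680, 3969]
r3 m[φ1→X2] = [64, 72, 48, 30]
r3 m[φ1→X11] = [1701, 3969, 1920, 3402]
r3 m[φ2→X2] = [6, 9, 9, 6]
r3 m[φ2→X6] = [2592, 3969, 2646, 1764]
r3 m[φ3→X11] = [5, 3, 5, 8]
r3 m[φ4→X2] = [5, 4, 7, 6]
r3 m[φ5→X1] = [2, 3, 7, 7]
r3 m[φ6→X1] = [2, 3, 6, 2]
r3 m[φ7→X1] = [5, 9, 4, 8]
r3 m[X2→φ0] = [240, 324, 441, 216]
r3 m[X2→φ1] = [240, 288, 567, 108]
r3 m[X2→φ2] = [320, 288, 441, 108]
r3 m[X2→φ4] = [384, 648, 567, 108]
r3 m[X1→φ0] = [20, 81, 168, 112]
r3 m[X1→φ5] = [90, 135, 168, 144]
r3 m[X1→φ6] = [90, 135, 196, 504]
r3 m[X1→φ7] = [36, 45, 294, 126]
r3 m[X6→φ2] = [1, 1, 1, 1]
r3 m[X11→φ1] = [5, 3, 5, 8]
r3 m[X11→φ3] = [6, 8, 8, 9]
r4 m[φ0→X2] = [1176, 896, 1008, 336]
r4 m[φ0→X1] = [3969, 2205, 1680, 3969]
r4 m[φ1→X2] = [64, 72, 48, 30]
r4 m[φ1→X11] = [1701, 3969, 1920, 3402]
r4 m[φ2→X2] = [6, 9, 9, 6]
r4 m[φ2→X6] = [2592, 3969, 2646, 1764]
r4 m[φ3→X11] = [5, 3, 5, 8]
r4 m[φ4→X2] = [5, 4, 7, 6]
r4 m[φ5→X1] = [2, 3, 7, 7]
r4 m[φ6→X1] = [2, 3, 6, 2]
r4 m[φ7→X1] = [5, 9, 4, 8]
r4 m[X2→φ0] = [1920, 2592, 3024, 1080]
r4 m[X2→φ1] = [35280, 32256, 63504, 12096]
r4 m[X2→φ2] = [376320, 258048, 338688, 60480]
r4 m[X2→φ4] = [451584, 580608, 435456, 60480]
r4 m[X1→φ0] = [20, 81, 168, 112]
r4 m[X1→φ5] = [39690, 59535, 40320, 63504]
r4 m[X1→φ6] = [39690, 59535, 47040, 222264]
r4 m[X1→φ7] = [15876, 19845, 70560, 55566]
r4 m[X6→φ2] = [1, 1, 1, 1]
r4 m[X11→φ1] = [5, 3, 5, 8]
r4 m[X11→φ3] = [1701, 3969, 1920, 3402]
r5 m[φ0→X2] = [1176, 896, 1008, 336]
r5 m[φ0→X1] = [27216, 15120, 13440, 27216]
r5 m[φ1→X2] = [64, 72, 48, 30]
r5 m[φ1→X11] = [190512, 444528, 282240, 381024]
r5 m[φ2→X2] = [6, 9, 9, 6]
r5 m[φ2→X6] = [2322432, 3048192, 2257920, 1505280]
r5 m[φ3→X11] = [5, 3, 5, 8]
r5 m[φ4→X2] = [5, 4, 7, 6]
r5 m[φ5→X1] = [2, 3, 7, 7]
r5 m[φ6→X1] = [2, 3, 6, 2]
r5 m[φ7→X1] = [5, 9, 4, 8]
r5 m[X2→φ0] = [1920, 2592, 3024, 1080]
r5 m[X2→φ1] = [35280, 32256, 63504, 12096]
r5 m[X2→φ2] = [376320, 258048, 338688, 60480]
r5 m[X2→φ4] = [451584, 580608, 435456, 60480]
r5 m[X1→φ0] = [20, 81, 168, 112]
r5 m[X1→φ5] = [39690, 59535, 40320, 63504]
r5 m[X1→φ6] = [39690, 59535, 47040, 222264]
r5 m[X1→φ7] = [15876, 19845, 70560, 55566]
r5 m[X6→φ2] = [1, 1, 1, 1]
r5 m[X11→φ1] = [5, 3, 5, 8]
r5 m[X11→φ3] = [1701, 3969, 1920, 3402]
r6 m[φ0→X2] = [1176, 896, 1008, 336]
r6 m[φ0→X1] = [27216, 15120, 13440, 27216]
r6 m[φ1→X2] = [64, 72, 48, 30]
r6 m[φ1→X11] = [190512, 444528, 282240, 381024]
r6 m[φ2→X2] = [6, 9, 9, 6]
r6 m[φ2→X6] = [2322432, 3048192, 2257920, 1505280]
r6 m[φ3→X11] = [5, 3, 5, 8]
r6 m[φ4→X2] = [5, 4, 7, 6]
r6 m[φ5→X1] = [2, 3, 7, 7]
r6 m[φ6→X1] = [2, 3, 6, 2]
r6 m[φ7→X1] = [5, 9, 4, 8]
r6 m[X2→φ0] = [1920, 2592, 3024, 1080]
r6 m[X2→φ1] = [35280, 32256, 63504, 12096]
r6 m[X2→φ2] = [376320, 258048, 338688, 60480]
r6 m[X2→φ4] = [451584, 580608, 435456, 60480]
r6 m[X1→φ0] = [20, 81, 168, 112]
r6 m[X1→φ5] = [272160, 408240, 322560, 435456]
r6 m[X1→φ6] = [272160, 408240, 376320, 1524096]
r6 m[X1→φ7] = [108864, 136080, 564480, 381024]
r6 m[X6→φ2] = [1, 1, 1, 1]
r6 m[X11→φ1] = [5, 3, 5, 8]
r6 m[X11→φ3] = [190512, 444528, 282240, 381024]
r7 m[φ0→X2] = [1176, 896, 1008, 336]
r7 m[φ0→X1] = [27216, 15120, 13440, 27216]
r7 m[φ1→X2] = [64, 72, 48, 30]
r7 m[φ1→X11] = [190512, 444528, 282240, 381024]
r7 m[φ2→X2] = [6, 9, 9, 6]
r7 m[φ2→X6] = [2322432, 3048192, 2257920, 1505280]
r7 m[φ3→X11] = [5, 3, 5, 8]
r7 m[φ4→X2] = [5, 4, 7, 6]
r7 m[φ5→X1] = [2, 3, 7, 7]
r7 m[φ6→X1] = [2, 3, 6, 2]
r7 m[φ7→X1] = [5, 9, 4, 8]
r7 m[X2→φ0] = [1920, 2592, 3024, 1080]
r7 m[X2→φ1] = [35280, 32256, 63504, 12096]
r7 m[X2→φ2] = [376320, 258048, 338688, 60480]
r7 m[X2→φ4] = [451584, 580608, 435456, 60480]
r7 m[X1→φ0] = [20, 81, 168, 112]
r7 m[X1→φ5] = [272160, 408240, 322560, 435456]
r7 m[X1→φ6] = [272160, 408240, 376320, 1524096]
r7 m[X1→φ7] = [108864, 136080, 564480, 381024]
r7 m[X6→φ2] = [1, 1, 1, 1]
r7 m[X11→φ1] = [5, 3, 5, 8]
r7 m[X11→φ3] = [190512, 444528, 282240, 381024]
fixed point reached at round 7
traceback from X2: (X2=2, X1=3, X6=1, X11=3), score=3048192

assignment: (X2=2, X1=3, X6=1, X11=3); score = 3048192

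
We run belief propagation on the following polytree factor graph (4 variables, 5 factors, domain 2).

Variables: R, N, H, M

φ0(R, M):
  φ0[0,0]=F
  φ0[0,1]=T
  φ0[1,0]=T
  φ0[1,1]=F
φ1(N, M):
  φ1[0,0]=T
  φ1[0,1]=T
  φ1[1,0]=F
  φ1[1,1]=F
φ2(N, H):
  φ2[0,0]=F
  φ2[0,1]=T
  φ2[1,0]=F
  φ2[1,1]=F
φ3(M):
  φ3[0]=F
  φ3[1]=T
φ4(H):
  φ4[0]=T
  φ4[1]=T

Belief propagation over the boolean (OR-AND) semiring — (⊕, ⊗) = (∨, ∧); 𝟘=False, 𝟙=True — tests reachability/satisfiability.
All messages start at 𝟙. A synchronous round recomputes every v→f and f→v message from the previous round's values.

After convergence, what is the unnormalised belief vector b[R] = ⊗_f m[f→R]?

b[R] = [T, F]

init: all messages = 𝟙 over 2 values
r1 m[φ0→R] = [T, T]
r1 m[φ0→M] = [T, T]
r1 m[φ1→N] = [T, F]
r1 m[φ1→M] = [T, T]
r1 m[φ2→N] = [T, F]
r1 m[φ2→H] = [F, T]
r1 m[φ3→M] = [F, T]
r1 m[φ4→H] = [T, T]
r1 m[R→φ0] = [T, T]
r1 m[N→φ1] = [T, T]
r1 m[N→φ2] = [T, T]
r1 m[H→φ2] = [T, T]
r1 m[H→φ4] = [T, T]
r1 m[M→φ0] = [T, T]
r1 m[M→φ1] = [T, T]
r1 m[M→φ3] = [T, T]
r2 m[φ0→R] = [T, T]
r2 m[φ0→M] = [T, T]
r2 m[φ1→N] = [T, F]
r2 m[φ1→M] = [T, T]
r2 m[φ2→N] = [T, F]
r2 m[φ2→H] = [F, T]
r2 m[φ3→M] = [F, T]
r2 m[φ4→H] = [T, T]
r2 m[R→φ0] = [T, T]
r2 m[N→φ1] = [T, F]
r2 m[N→φ2] = [T, F]
r2 m[H→φ2] = [T, T]
r2 m[H→φ4] = [F, T]
r2 m[M→φ0] = [F, T]
r2 m[M→φ1] = [F, T]
r2 m[M→φ3] = [T, T]
r3 m[φ0→R] = [T, F]
r3 m[φ0→M] = [T, T]
r3 m[φ1→N] = [T, F]
r3 m[φ1→M] = [T, T]
r3 m[φ2→N] = [T, F]
r3 m[φ2→H] = [F, T]
r3 m[φ3→M] = [F, T]
r3 m[φ4→H] = [T, T]
r3 m[R→φ0] = [T, T]
r3 m[N→φ1] = [T, F]
r3 m[N→φ2] = [T, F]
r3 m[H→φ2] = [T, T]
r3 m[H→φ4] = [F, T]
r3 m[M→φ0] = [F, T]
r3 m[M→φ1] = [F, T]
r3 m[M→φ3] = [T, T]
r4 m[φ0→R] = [T, F]
r4 m[φ0→M] = [T, T]
r4 m[φ1→N] = [T, F]
r4 m[φ1→M] = [T, T]
r4 m[φ2→N] = [T, F]
r4 m[φ2→H] = [F, T]
r4 m[φ3→M] = [F, T]
r4 m[φ4→H] = [T, T]
r4 m[R→φ0] = [T, T]
r4 m[N→φ1] = [T, F]
r4 m[N→φ2] = [T, F]
r4 m[H→φ2] = [T, T]
r4 m[H→φ4] = [F, T]
r4 m[M→φ0] = [F, T]
r4 m[M→φ1] = [F, T]
r4 m[M→φ3] = [T, T]
fixed point reached at round 4
b[R] = ⊗ incoming = [T, F]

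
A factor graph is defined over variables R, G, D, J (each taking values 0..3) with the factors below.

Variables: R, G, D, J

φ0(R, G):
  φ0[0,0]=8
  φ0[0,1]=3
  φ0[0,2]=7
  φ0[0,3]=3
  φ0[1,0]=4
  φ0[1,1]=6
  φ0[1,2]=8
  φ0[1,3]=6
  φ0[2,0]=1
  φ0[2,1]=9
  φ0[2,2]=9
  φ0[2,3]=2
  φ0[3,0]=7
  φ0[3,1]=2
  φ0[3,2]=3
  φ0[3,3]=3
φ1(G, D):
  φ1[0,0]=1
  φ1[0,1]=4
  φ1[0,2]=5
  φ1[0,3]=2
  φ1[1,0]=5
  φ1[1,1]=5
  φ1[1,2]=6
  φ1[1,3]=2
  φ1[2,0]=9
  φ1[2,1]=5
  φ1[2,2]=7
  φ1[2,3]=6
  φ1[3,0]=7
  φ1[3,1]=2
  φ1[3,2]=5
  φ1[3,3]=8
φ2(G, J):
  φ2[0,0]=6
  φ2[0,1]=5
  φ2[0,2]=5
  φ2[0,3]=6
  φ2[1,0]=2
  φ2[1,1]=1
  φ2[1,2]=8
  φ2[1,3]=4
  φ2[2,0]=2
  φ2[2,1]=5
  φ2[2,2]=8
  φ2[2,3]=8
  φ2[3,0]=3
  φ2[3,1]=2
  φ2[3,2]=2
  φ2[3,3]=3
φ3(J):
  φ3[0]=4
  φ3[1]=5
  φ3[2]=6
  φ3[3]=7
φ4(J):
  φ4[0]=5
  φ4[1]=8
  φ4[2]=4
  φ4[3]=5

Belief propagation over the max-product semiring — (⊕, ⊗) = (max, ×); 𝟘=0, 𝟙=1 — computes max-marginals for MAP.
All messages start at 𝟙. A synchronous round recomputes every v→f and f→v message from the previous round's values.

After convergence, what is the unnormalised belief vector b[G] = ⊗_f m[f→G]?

b[G] = [8400, 10368, 22680, 5040]

init: all messages = 𝟙 over 4 values
r1 m[φ0→R] = [8, 8, 9, 7]
r1 m[φ0→G] = [8, 9, 9, 6]
r1 m[φ1→G] = [5, 6, 9, 8]
r1 m[φ1→D] = [9, 5, 7, 8]
r1 m[φ2→G] = [6, 8, 8, 3]
r1 m[φ2→J] = [6, 5, 8, 8]
r1 m[φ3→J] = [4, 5, 6, 7]
r1 m[φ4→J] = [5, 8, 4, 5]
r1 m[R→φ0] = [1, 1, 1, 1]
r1 m[G→φ0] = [1, 1, 1, 1]
r1 m[G→φ1] = [1, 1, 1, 1]
r1 m[G→φ2] = [1, 1, 1, 1]
r1 m[D→φ1] = [1, 1, 1, 1]
r1 m[J→φ2] = [1, 1, 1, 1]
r1 m[J→φ3] = [1, 1, 1, 1]
r1 m[J→φ4] = [1, 1, 1, 1]
r2 m[φ0→R] = [8, 8, 9, 7]
r2 m[φ0→G] = [8, 9, 9, 6]
r2 m[φ1→G] = [5, 6, 9, 8]
r2 m[φ1→D] = [9, 5, 7, 8]
r2 m[φ2→G] = [6, 8, 8, 3]
r2 m[φ2→J] = [6, 5, 8, 8]
r2 m[φ3→J] = [4, 5, 6, 7]
r2 m[φ4→J] = [5, 8, 4, 5]
r2 m[R→φ0] = [1, 1, 1, 1]
r2 m[G→φ0] = [30, 48, 72, 24]
r2 m[G→φ1] = [48, 72, 72, 18]
r2 m[G→φ2] = [40, 54, 81, 48]
r2 m[D→φ1] = [1, 1, 1, 1]
r2 m[J→φ2] = [20, 40, 24, 35]
r2 m[J→φ3] = [30, 40, 32, 40]
r2 m[J→φ4] = [24, 25, 48, 56]
r3 m[φ0→R] = [504, 576, 648, 216]
r3 m[φ0→G] = [8, 9, 9, 6]
r3 m[φ1→G] = [5, 6, 9, 8]
r3 m[φ1→D] = [648, 360, 504, 432]
r3 m[φ2→G] = [210, 192, 280, 105]
r3 m[φ2→J] = [240, 405, 648, 648]
r3 m[φ3→J] = [4, 5, 6, 7]
r3 m[φ4→J] = [5, 8, 4, 5]
r3 m[R→φ0] = [1, 1, 1, 1]
r3 m[G→φ0] = [30, 48, 72, 24]
r3 m[G→φ1] = [48, 72, 72, 18]
r3 m[G→φ2] = [40, 54, 81, 48]
r3 m[D→φ1] = [1, 1, 1, 1]
r3 m[J→φ2] = [20, 40, 24, 35]
r3 m[J→φ3] = [30, 40, 32, 40]
r3 m[J→φ4] = [24, 25, 48, 56]
r4 m[φ0→R] = [504, 576, 648, 216]
r4 m[φ0→G] = [8, 9, 9, 6]
r4 m[φ1→G] = [5, 6, 9, 8]
r4 m[φ1→D] = [648, 360, 504, 432]
r4 m[φ2→G] = [210, 192, 280, 105]
r4 m[φ2→J] = [240, 405, 648, 648]
r4 m[φ3→J] = [4, 5, 6, 7]
r4 m[φ4→J] = [5, 8, 4, 5]
r4 m[R→φ0] = [1, 1, 1, 1]
r4 m[G→φ0] = [1050, 1152, 2520, 840]
r4 m[G→φ1] = [1680, 1728, 2520, 630]
r4 m[G→φ2] = [40, 54, 81, 48]
r4 m[D→φ1] = [1, 1, 1, 1]
r4 m[J→φ2] = [20, 40, 24, 35]
r4 m[J→φ3] = [1200, 3240, 2592, 3240]
r4 m[J→φ4] = [960, 2025, 3888, 4536]
r5 m[φ0→R] = [17640, 20160, 22680, 7560]
r5 m[φ0→G] = [8, 9, 9, 6]
r5 m[φ1→G] = [5, 6, 9, 8]
r5 m[φ1→D] = [22680, 12600, 17640, 15120]
r5 m[φ2→G] = [210, 192, 280, 105]
r5 m[φ2→J] = [240, 405, 648, 648]
r5 m[φ3→J] = [4, 5, 6, 7]
r5 m[φ4→J] = [5, 8, 4, 5]
r5 m[R→φ0] = [1, 1, 1, 1]
r5 m[G→φ0] = [1050, 1152, 2520, 840]
r5 m[G→φ1] = [1680, 1728, 2520, 630]
r5 m[G→φ2] = [40, 54, 81, 48]
r5 m[D→φ1] = [1, 1, 1, 1]
r5 m[J→φ2] = [20, 40, 24, 35]
r5 m[J→φ3] = [1200, 3240, 2592, 3240]
r5 m[J→φ4] = [960, 2025, 3888, 4536]
r6 m[φ0→R] = [17640, 20160, 22680, 7560]
r6 m[φ0→G] = [8, 9, 9, 6]
r6 m[φ1→G] = [5, 6, 9, 8]
r6 m[φ1→D] = [22680, 12600, 17640, 15120]
r6 m[φ2→G] = [210, 192, 280, 105]
r6 m[φ2→J] = [240, 405, 648, 648]
r6 m[φ3→J] = [4, 5, 6, 7]
r6 m[φ4→J] = [5, 8, 4, 5]
r6 m[R→φ0] = [1, 1, 1, 1]
r6 m[G→φ0] = [1050, 1152, 2520, 840]
r6 m[G→φ1] = [1680, 1728, 2520, 630]
r6 m[G→φ2] = [40, 54, 81, 48]
r6 m[D→φ1] = [1, 1, 1, 1]
r6 m[J→φ2] = [20, 40, 24, 35]
r6 m[J→φ3] = [1200, 3240, 2592, 3240]
r6 m[J→φ4] = [960, 2025, 3888, 4536]
fixed point reached at round 6
b[G] = ⊗ incoming = [8400, 10368, 22680, 5040]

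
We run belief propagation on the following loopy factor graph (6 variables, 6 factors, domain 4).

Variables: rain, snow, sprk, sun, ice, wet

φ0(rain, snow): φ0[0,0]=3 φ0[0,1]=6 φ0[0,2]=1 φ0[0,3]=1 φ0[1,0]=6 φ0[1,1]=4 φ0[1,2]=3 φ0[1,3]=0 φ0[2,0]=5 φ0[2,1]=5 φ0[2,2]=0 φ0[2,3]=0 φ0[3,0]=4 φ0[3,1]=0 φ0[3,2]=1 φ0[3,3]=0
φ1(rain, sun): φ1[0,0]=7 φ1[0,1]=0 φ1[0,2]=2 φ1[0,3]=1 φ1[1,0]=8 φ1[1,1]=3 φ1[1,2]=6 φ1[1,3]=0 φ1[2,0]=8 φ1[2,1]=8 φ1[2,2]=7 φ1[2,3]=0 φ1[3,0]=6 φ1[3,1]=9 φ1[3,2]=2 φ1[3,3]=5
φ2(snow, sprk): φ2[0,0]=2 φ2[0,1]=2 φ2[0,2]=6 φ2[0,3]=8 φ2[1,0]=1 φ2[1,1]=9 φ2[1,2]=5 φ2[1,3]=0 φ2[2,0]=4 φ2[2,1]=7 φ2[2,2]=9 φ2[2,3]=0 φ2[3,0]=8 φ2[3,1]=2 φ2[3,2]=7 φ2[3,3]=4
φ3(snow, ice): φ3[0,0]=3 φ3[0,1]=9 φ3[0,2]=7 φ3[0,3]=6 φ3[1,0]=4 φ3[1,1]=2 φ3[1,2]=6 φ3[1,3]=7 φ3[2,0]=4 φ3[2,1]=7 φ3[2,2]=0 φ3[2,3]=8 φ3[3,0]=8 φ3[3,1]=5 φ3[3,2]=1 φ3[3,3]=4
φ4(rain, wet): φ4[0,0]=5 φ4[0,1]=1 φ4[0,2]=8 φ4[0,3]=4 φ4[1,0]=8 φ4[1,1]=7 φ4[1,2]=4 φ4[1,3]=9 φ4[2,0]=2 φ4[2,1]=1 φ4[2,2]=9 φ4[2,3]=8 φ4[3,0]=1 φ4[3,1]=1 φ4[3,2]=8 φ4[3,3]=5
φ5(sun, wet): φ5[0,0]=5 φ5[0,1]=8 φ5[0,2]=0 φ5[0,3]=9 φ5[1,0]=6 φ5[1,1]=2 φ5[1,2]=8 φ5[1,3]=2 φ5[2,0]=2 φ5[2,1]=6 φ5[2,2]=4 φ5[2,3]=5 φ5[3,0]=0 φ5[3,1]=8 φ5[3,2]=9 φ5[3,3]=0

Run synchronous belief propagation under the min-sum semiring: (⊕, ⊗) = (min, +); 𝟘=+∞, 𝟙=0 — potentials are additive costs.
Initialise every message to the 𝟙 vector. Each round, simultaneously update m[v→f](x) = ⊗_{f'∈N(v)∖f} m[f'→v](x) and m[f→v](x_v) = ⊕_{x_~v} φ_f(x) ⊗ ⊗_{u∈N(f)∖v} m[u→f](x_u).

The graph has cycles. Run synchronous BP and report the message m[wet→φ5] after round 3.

init: all messages = 𝟙 over 4 values
r1 m[φ0→rain] = [1, 0, 0, 0]
r1 m[φ0→snow] = [3, 0, 0, 0]
r1 m[φ1→rain] = [0, 0, 0, 2]
r1 m[φ1→sun] = [6, 0, 2, 0]
r1 m[φ2→snow] = [2, 0, 0, 2]
r1 m[φ2→sprk] = [1, 2, 5, 0]
r1 m[φ3→snow] = [3, 2, 0, 1]
r1 m[φ3→ice] = [3, 2, 0, 4]
r1 m[φ4→rain] = [1, 4, 1, 1]
r1 m[φ4→wet] = [1, 1, 4, 4]
r1 m[φ5→sun] = [0, 2, 2, 0]
r1 m[φ5→wet] = [0, 2, 0, 0]
r1 m[rain→φ0] = [0, 0, 0, 0]
r1 m[rain→φ1] = [0, 0, 0, 0]
r1 m[rain→φ4] = [0, 0, 0, 0]
r1 m[snow→φ0] = [0, 0, 0, 0]
r1 m[snow→φ2] = [0, 0, 0, 0]
r1 m[snow→φ3] = [0, 0, 0, 0]
r1 m[sprk→φ2] = [0, 0, 0, 0]
r1 m[sun→φ1] = [0, 0, 0, 0]
r1 m[sun→φ5] = [0, 0, 0, 0]
r1 m[ice→φ3] = [0, 0, 0, 0]
r1 m[wet→φ4] = [0, 0, 0, 0]
r1 m[wet→φ5] = [0, 0, 0, 0]
r2 m[φ0→rain] = [1, 0, 0, 0]
r2 m[φ0→snow] = [3, 0, 0, 0]
r2 m[φ1→rain] = [0, 0, 0, 2]
r2 m[φ1→sun] = [6, 0, 2, 0]
r2 m[φ2→snow] = [2, 0, 0, 2]
r2 m[φ2→sprk] = [1, 2, 5, 0]
r2 m[φ3→snow] = [3, 2, 0, 1]
r2 m[φ3→ice] = [3, 2, 0, 4]
r2 m[φ4→rain] = [1, 4, 1, 1]
r2 m[φ4→wet] = [1, 1, 4, 4]
r2 m[φ5→sun] = [0, 2, 2, 0]
r2 m[φ5→wet] = [0, 2, 0, 0]
r2 m[rain→φ0] = [1, 4, 1, 3]
r2 m[rain→φ1] = [2, 4, 1, 1]
r2 m[rain→φ4] = [1, 0, 0, 2]
r2 m[snow→φ0] = [5, 2, 0, 3]
r2 m[snow→φ2] = [6, 2, 0, 1]
r2 m[snow→φ3] = [5, 0, 0, 2]
r2 m[sprk→φ2] = [0, 0, 0, 0]
r2 m[sun→φ1] = [0, 2, 2, 0]
r2 m[sun→φ5] = [6, 0, 2, 0]
r2 m[ice→φ3] = [0, 0, 0, 0]
r2 m[wet→φ4] = [0, 2, 0, 0]
r2 m[wet→φ5] = [1, 1, 4, 4]
r3 m[φ0→rain] = [1, 3, 0, 1]
r3 m[φ0→snow] = [4, 3, 1, 1]
r3 m[φ1→rain] = [1, 0, 0, 4]
r3 m[φ1→sun] = [7, 2, 3, 1]
r3 m[φ2→snow] = [2, 0, 0, 2]
r3 m[φ2→sprk] = [3, 3, 7, 0]
r3 m[φ3→snow] = [3, 2, 0, 1]
r3 m[φ3→ice] = [4, 2, 0, 6]
r3 m[φ4→rain] = [3, 4, 2, 1]
r3 m[φ4→wet] = [2, 1, 4, 5]
r3 m[φ5→sun] = [4, 3, 3, 1]
r3 m[φ5→wet] = [0, 2, 6, 0]
r3 m[rain→φ0] = [1, 4, 1, 3]
r3 m[rain→φ1] = [2, 4, 1, 1]
r3 m[rain→φ4] = [1, 0, 0, 2]
r3 m[snow→φ0] = [5, 2, 0, 3]
r3 m[snow→φ2] = [6, 2, 0, 1]
r3 m[snow→φ3] = [5, 0, 0, 2]
r3 m[sprk→φ2] = [0, 0, 0, 0]
r3 m[sun→φ1] = [0, 2, 2, 0]
r3 m[sun→φ5] = [6, 0, 2, 0]
r3 m[ice→φ3] = [0, 0, 0, 0]
r3 m[wet→φ4] = [0, 2, 0, 0]
r3 m[wet→φ5] = [1, 1, 4, 4]

message @ round 3 = [1, 1, 4, 4]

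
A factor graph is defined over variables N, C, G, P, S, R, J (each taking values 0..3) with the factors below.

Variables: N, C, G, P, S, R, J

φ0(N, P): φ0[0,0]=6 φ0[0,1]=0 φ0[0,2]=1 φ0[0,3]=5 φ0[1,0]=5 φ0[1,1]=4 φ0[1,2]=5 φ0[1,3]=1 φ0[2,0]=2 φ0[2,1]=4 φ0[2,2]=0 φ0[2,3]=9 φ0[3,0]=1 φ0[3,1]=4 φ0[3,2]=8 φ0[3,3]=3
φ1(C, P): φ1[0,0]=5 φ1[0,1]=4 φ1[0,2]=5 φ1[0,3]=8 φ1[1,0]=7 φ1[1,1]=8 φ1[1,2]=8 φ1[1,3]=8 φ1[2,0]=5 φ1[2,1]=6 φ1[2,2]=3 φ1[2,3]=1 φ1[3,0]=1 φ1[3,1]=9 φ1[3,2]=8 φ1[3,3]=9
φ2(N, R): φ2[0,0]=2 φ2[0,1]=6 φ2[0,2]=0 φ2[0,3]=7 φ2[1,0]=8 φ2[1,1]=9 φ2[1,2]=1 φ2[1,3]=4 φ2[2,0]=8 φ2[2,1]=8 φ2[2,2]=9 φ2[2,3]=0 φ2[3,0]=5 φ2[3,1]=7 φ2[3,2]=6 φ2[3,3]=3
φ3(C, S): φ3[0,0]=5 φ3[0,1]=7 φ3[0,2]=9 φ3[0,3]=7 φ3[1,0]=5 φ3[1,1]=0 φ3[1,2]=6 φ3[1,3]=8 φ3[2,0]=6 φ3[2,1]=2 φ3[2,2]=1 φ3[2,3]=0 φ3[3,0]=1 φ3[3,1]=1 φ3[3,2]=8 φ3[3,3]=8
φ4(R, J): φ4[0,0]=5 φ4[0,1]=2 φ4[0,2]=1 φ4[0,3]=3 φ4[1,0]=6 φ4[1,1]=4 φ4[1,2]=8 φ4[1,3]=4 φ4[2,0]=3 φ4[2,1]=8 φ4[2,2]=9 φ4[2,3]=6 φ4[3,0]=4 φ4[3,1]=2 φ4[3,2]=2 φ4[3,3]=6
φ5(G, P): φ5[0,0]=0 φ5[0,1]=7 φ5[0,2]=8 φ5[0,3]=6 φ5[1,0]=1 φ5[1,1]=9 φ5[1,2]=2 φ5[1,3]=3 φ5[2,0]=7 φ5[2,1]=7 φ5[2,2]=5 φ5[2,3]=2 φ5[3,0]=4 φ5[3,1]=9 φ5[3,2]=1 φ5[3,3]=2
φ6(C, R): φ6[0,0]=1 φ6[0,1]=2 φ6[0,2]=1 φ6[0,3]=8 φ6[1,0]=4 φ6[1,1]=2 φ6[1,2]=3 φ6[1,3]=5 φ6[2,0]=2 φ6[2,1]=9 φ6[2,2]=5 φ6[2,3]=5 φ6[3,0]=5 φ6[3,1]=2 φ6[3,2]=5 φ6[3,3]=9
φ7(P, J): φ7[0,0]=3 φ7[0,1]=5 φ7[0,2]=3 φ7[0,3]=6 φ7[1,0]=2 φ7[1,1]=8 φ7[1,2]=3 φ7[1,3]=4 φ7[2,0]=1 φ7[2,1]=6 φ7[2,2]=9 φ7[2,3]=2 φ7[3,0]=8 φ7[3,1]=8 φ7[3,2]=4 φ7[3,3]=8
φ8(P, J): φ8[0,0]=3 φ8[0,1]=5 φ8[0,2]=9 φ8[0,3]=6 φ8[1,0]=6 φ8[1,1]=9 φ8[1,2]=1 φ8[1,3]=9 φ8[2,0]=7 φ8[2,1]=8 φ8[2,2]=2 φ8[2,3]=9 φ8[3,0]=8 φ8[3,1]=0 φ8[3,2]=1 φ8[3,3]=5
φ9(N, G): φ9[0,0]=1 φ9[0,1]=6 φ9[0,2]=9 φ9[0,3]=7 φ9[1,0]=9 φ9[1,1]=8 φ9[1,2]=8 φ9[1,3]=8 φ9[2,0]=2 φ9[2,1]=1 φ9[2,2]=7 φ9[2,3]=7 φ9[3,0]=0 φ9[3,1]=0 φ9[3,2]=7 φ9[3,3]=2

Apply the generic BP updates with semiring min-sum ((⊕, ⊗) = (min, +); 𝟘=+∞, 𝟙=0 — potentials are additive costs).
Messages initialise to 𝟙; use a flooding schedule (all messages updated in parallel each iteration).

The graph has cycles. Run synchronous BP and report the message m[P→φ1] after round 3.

message @ round 3 = [7, 10, 4, 7]

init: all messages = 𝟙 over 4 values
r1 m[φ0→N] = [0, 1, 0, 1]
r1 m[φ0→P] = [1, 0, 0, 1]
r1 m[φ1→C] = [4, 7, 1, 1]
r1 m[φ1→P] = [1, 4, 3, 1]
r1 m[φ2→N] = [0, 1, 0, 3]
r1 m[φ2→R] = [2, 6, 0, 0]
r1 m[φ3→C] = [5, 0, 0, 1]
r1 m[φ3→S] = [1, 0, 1, 0]
r1 m[φ4→R] = [1, 4, 3, 2]
r1 m[φ4→J] = [3, 2, 1, 3]
r1 m[φ5→G] = [0, 1, 2, 1]
r1 m[φ5→P] = [0, 7, 1, 2]
r1 m[φ6→C] = [1, 2, 2, 2]
r1 m[φ6→R] = [1, 2, 1, 5]
r1 m[φ7→P] = [3, 2, 1, 4]
r1 m[φ7→J] = [1, 5, 3, 2]
r1 m[φ8→P] = [3, 1, 2, 0]
r1 m[φ8→J] = [3, 0, 1, 5]
r1 m[φ9→N] = [1, 8, 1, 0]
r1 m[φ9→G] = [0, 0, 7, 2]
r1 m[N→φ0] = [0, 0, 0, 0]
r1 m[N→φ2] = [0, 0, 0, 0]
r1 m[N→φ9] = [0, 0, 0, 0]
r1 m[C→φ1] = [0, 0, 0, 0]
r1 m[C→φ3] = [0, 0, 0, 0]
r1 m[C→φ6] = [0, 0, 0, 0]
r1 m[G→φ5] = [0, 0, 0, 0]
r1 m[G→φ9] = [0, 0, 0, 0]
r1 m[P→φ0] = [0, 0, 0, 0]
r1 m[P→φ1] = [0, 0, 0, 0]
r1 m[P→φ5] = [0, 0, 0, 0]
r1 m[P→φ7] = [0, 0, 0, 0]
r1 m[P→φ8] = [0, 0, 0, 0]
r1 m[S→φ3] = [0, 0, 0, 0]
r1 m[R→φ2] = [0, 0, 0, 0]
r1 m[R→φ4] = [0, 0, 0, 0]
r1 m[R→φ6] = [0, 0, 0, 0]
r1 m[J→φ4] = [0, 0, 0, 0]
r1 m[J→φ7] = [0, 0, 0, 0]
r1 m[J→φ8] = [0, 0, 0, 0]
r2 m[φ0→N] = [0, 1, 0, 1]
r2 m[φ0→P] = [1, 0, 0, 1]
r2 m[φ1→C] = [4, 7, 1, 1]
r2 m[φ1→P] = [1, 4, 3, 1]
r2 m[φ2→N] = [0, 1, 0, 3]
r2 m[φ2→R] = [2, 6, 0, 0]
r2 m[φ3→C] = [5, 0, 0, 1]
r2 m[φ3→S] = [1, 0, 1, 0]
r2 m[φ4→R] = [1, 4, 3, 2]
r2 m[φ4→J] = [3, 2, 1, 3]
r2 m[φ5→G] = [0, 1, 2, 1]
r2 m[φ5→P] = [0, 7, 1, 2]
r2 m[φ6→C] = [1, 2, 2, 2]
r2 m[φ6→R] = [1, 2, 1, 5]
r2 m[φ7→P] = [3, 2, 1, 4]
r2 m[φ7→J] = [1, 5, 3, 2]
r2 m[φ8→P] = [3, 1, 2, 0]
r2 m[φ8→J] = [3, 0, 1, 5]
r2 m[φ9→N] = [1, 8, 1, 0]
r2 m[φ9→G] = [0, 0, 7, 2]
r2 m[N→φ0] = [1, 9, 1, 3]
r2 m[N→φ2] = [1, 9, 1, 1]
r2 m[N→φ9] = [0, 2, 0, 4]
r2 m[C→φ1] = [6, 2, 2, 3]
r2 m[C→φ3] = [5, 9, 3, 3]
r2 m[C→φ6] = [9, 7, 1, 2]
r2 m[G→φ5] = [0, 0, 7, 2]
r2 m[G→φ9] = [0, 1, 2, 1]
r2 m[P→φ0] = [7, 14, 7, 7]
r2 m[P→φ1] = [7, 10, 4, 7]
r2 m[P→φ5] = [8, 7, 6, 6]
r2 m[P→φ7] = [5, 12, 6, 4]
r2 m[P→φ8] = [5, 13, 5, 8]
r2 m[S→φ3] = [0, 0, 0, 0]
r2 m[R→φ2] = [2, 6, 4, 7]
r2 m[R→φ4] = [3, 8, 1, 5]
r2 m[R→φ6] = [3, 10, 3, 2]
r2 m[J→φ4] = [4, 5, 4, 7]
r2 m[J→φ7] = [6, 2, 2, 8]
r2 m[J→φ8] = [4, 7, 4, 5]
r3 m[φ0→N] = [8, 8, 7, 8]
r3 m[φ0→P] = [3, 1, 1, 6]
r3 m[φ1→C] = [9, 12, 7, 8]
r3 m[φ1→P] = [4, 8, 5, 3]
r3 m[φ2→N] = [4, 5, 7, 7]
r3 m[φ2→R] = [3, 7, 1, 1]
r3 m[φ3→C] = [5, 0, 0, 1]
r3 m[φ3→S] = [4, 4, 4, 3]
r3 m[φ4→R] = [5, 9, 7, 6]
r3 m[φ4→J] = [4, 5, 4, 6]
r3 m[φ5→G] = [8, 8, 8, 7]
r3 m[φ5→P] = [0, 7, 2, 3]
r3 m[φ6→C] = [4, 6, 5, 8]
r3 m[φ6→R] = [3, 4, 6, 6]
r3 m[φ7→P] = [5, 5, 7, 6]
r3 m[φ7→J] = [7, 10, 8, 8]
r3 m[φ8→P] = [7, 5, 6, 5]
r3 m[φ8→J] = [8, 8, 7, 11]
r3 m[φ9→N] = [1, 9, 2, 0]
r3 m[φ9→G] = [1, 1, 7, 6]
r3 m[N→φ0] = [1, 9, 1, 3]
r3 m[N→φ2] = [1, 9, 1, 1]
r3 m[N→φ9] = [0, 2, 0, 4]
r3 m[C→φ1] = [6, 2, 2, 3]
r3 m[C→φ3] = [5, 9, 3, 3]
r3 m[C→φ6] = [9, 7, 1, 2]
r3 m[G→φ5] = [0, 0, 7, 2]
r3 m[G→φ9] = [0, 1, 2, 1]
r3 m[P→φ0] = [7, 14, 7, 7]
r3 m[P→φ1] = [7, 10, 4, 7]
r3 m[P→φ5] = [8, 7, 6, 6]
r3 m[P→φ7] = [5, 12, 6, 4]
r3 m[P→φ8] = [5, 13, 5, 8]
r3 m[S→φ3] = [0, 0, 0, 0]
r3 m[R→φ2] = [2, 6, 4, 7]
r3 m[R→φ4] = [3, 8, 1, 5]
r3 m[R→φ6] = [3, 10, 3, 2]
r3 m[J→φ4] = [4, 5, 4, 7]
r3 m[J→φ7] = [6, 2, 2, 8]
r3 m[J→φ8] = [4, 7, 4, 5]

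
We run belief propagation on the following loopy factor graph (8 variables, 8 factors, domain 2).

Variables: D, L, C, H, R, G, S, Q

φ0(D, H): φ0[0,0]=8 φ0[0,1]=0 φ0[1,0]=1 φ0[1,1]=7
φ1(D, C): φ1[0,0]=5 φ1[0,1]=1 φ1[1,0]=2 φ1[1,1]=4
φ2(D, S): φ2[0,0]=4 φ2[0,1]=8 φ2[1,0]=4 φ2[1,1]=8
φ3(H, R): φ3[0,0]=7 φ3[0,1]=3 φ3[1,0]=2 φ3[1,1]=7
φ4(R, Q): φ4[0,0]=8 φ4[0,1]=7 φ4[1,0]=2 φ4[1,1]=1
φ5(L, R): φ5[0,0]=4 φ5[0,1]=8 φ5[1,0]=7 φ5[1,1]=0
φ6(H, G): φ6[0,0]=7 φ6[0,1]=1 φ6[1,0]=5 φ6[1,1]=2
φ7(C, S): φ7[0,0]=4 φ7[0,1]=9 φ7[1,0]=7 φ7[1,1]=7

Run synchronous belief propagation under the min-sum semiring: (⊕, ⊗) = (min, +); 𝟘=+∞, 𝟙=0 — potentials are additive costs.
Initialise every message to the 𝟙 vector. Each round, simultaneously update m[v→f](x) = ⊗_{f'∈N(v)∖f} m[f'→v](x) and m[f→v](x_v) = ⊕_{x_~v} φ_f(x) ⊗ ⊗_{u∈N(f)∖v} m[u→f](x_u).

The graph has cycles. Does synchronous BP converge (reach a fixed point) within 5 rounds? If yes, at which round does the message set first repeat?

NOT CONVERGED within 5 rounds

init: all messages = 𝟙 over 2 values
r1 m[φ0→D] = [0, 1]
r1 m[φ0→H] = [1, 0]
r1 m[φ1→D] = [1, 2]
r1 m[φ1→C] = [2, 1]
r1 m[φ2→D] = [4, 4]
r1 m[φ2→S] = [4, 8]
r1 m[φ3→H] = [3, 2]
r1 m[φ3→R] = [2, 3]
r1 m[φ4→R] = [7, 1]
r1 m[φ4→Q] = [2, 1]
r1 m[φ5→L] = [4, 0]
r1 m[φ5→R] = [4, 0]
r1 m[φ6→H] = [1, 2]
r1 m[φ6→G] = [5, 1]
r1 m[φ7→C] = [4, 7]
r1 m[φ7→S] = [4, 7]
r1 m[D→φ0] = [0, 0]
r1 m[D→φ1] = [0, 0]
r1 m[D→φ2] = [0, 0]
r1 m[L→φ5] = [0, 0]
r1 m[C→φ1] = [0, 0]
r1 m[C→φ7] = [0, 0]
r1 m[H→φ0] = [0, 0]
r1 m[H→φ3] = [0, 0]
r1 m[H→φ6] = [0, 0]
r1 m[R→φ3] = [0, 0]
r1 m[R→φ4] = [0, 0]
r1 m[R→φ5] = [0, 0]
r1 m[G→φ6] = [0, 0]
r1 m[S→φ2] = [0, 0]
r1 m[S→φ7] = [0, 0]
r1 m[Q→φ4] = [0, 0]
r2 m[φ0→D] = [0, 1]
r2 m[φ0→H] = [1, 0]
r2 m[φ1→D] = [1, 2]
r2 m[φ1→C] = [2, 1]
r2 m[φ2→D] = [4, 4]
r2 m[φ2→S] = [4, 8]
r2 m[φ3→H] = [3, 2]
r2 m[φ3→R] = [2, 3]
r2 m[φ4→R] = [7, 1]
r2 m[φ4→Q] = [2, 1]
r2 m[φ5→L] = [4, 0]
r2 m[φ5→R] = [4, 0]
r2 m[φ6→H] = [1, 2]
r2 m[φ6→G] = [5, 1]
r2 m[φ7→C] = [4, 7]
r2 m[φ7→S] = [4, 7]
r2 m[D→φ0] = [5, 6]
r2 m[D→φ1] = [4, 5]
r2 m[D→φ2] = [1, 3]
r2 m[L→φ5] = [0, 0]
r2 m[C→φ1] = [4, 7]
r2 m[C→φ7] = [2, 1]
r2 m[H→φ0] = [4, 4]
r2 m[H→φ3] = [2, 2]
r2 m[H→φ6] = [4, 2]
r2 m[R→φ3] = [11, 1]
r2 m[R→φ4] = [6, 3]
r2 m[R→φ5] = [9, 4]
r2 m[G→φ6] = [0, 0]
r2 m[S→φ2] = [4, 7]
r2 m[S→φ7] = [4, 8]
r2 m[Q→φ4] = [0, 0]
r3 m[φ0→D] = [4, 5]
r3 m[φ0→H] = [7, 5]
r3 m[φ1→D] = [8, 6]
r3 m[φ1→C] = [7, 5]
r3 m[φ2→D] = [8, 8]
r3 m[φ2→S] = [5, 9]
r3 m[φ3→H] = [4, 8]
r3 m[φ3→R] = [4, 5]
r3 m[φ4→R] = [7, 1]
r3 m[φ4→Q] = [5, 4]
r3 m[φ5→L] = [12, 4]
r3 m[φ5→R] = [4, 0]
r3 m[φ6→H] = [1, 2]
r3 m[φ6→G] = [7, 4]
r3 m[φ7→C] = [8, 11]
r3 m[φ7→S] = [6, 8]
r3 m[D→φ0] = [5, 6]
r3 m[D→φ1] = [4, 5]
r3 m[D→φ2] = [1, 3]
r3 m[L→φ5] = [0, 0]
r3 m[C→φ1] = [4, 7]
r3 m[C→φ7] = [2, 1]
r3 m[H→φ0] = [4, 4]
r3 m[H→φ3] = [2, 2]
r3 m[H→φ6] = [4, 2]
r3 m[R→φ3] = [11, 1]
r3 m[R→φ4] = [6, 3]
r3 m[R→φ5] = [9, 4]
r3 m[G→φ6] = [0, 0]
r3 m[S→φ2] = [4, 7]
r3 m[S→φ7] = [4, 8]
r3 m[Q→φ4] = [0, 0]
r4 m[φ0→D] = [4, 5]
r4 m[φ0→H] = [7, 5]
r4 m[φ1→D] = [8, 6]
r4 m[φ1→C] = [7, 5]
r4 m[φ2→D] = [8, 8]
r4 m[φ2→S] = [5, 9]
r4 m[φ3→H] = [4, 8]
r4 m[φ3→R] = [4, 5]
r4 m[φ4→R] = [7, 1]
r4 m[φ4→Q] = [5, 4]
r4 m[φ5→L] = [12, 4]
r4 m[φ5→R] = [4, 0]
r4 m[φ6→H] = [1, 2]
r4 m[φ6→G] = [7, 4]
r4 m[φ7→C] = [8, 11]
r4 m[φ7→S] = [6, 8]
r4 m[D→φ0] = [16, 14]
r4 m[D→φ1] = [12, 13]
r4 m[D→φ2] = [12, 11]
r4 m[L→φ5] = [0, 0]
r4 m[C→φ1] = [8, 11]
r4 m[C→φ7] = [7, 5]
r4 m[H→φ0] = [5, 10]
r4 m[H→φ3] = [8, 7]
r4 m[H→φ6] = [11, 13]
r4 m[R→φ3] = [11, 1]
r4 m[R→φ4] = [8, 5]
r4 m[R→φ5] = [11, 6]
r4 m[G→φ6] = [0, 0]
r4 m[S→φ2] = [6, 8]
r4 m[S→φ7] = [5, 9]
r4 m[Q→φ4] = [0, 0]
r5 m[φ0→D] = [10, 6]
r5 m[φ0→H] = [15, 16]
r5 m[φ1→D] = [12, 10]
r5 m[φ1→C] = [15, 13]
r5 m[φ2→D] = [10, 10]
r5 m[φ2→S] = [15, 19]
r5 m[φ3→H] = [4, 8]
r5 m[φ3→R] = [9, 11]
r5 m[φ4→R] = [7, 1]
r5 m[φ4→Q] = [7, 6]
r5 m[φ5→L] = [14, 6]
r5 m[φ5→R] = [4, 0]
r5 m[φ6→H] = [1, 2]
r5 m[φ6→G] = [18, 12]
r5 m[φ7→C] = [9, 12]
r5 m[φ7→S] = [11, 12]
r5 m[D→φ0] = [16, 14]
r5 m[D→φ1] = [12, 13]
r5 m[D→φ2] = [12, 11]
r5 m[L→φ5] = [0, 0]
r5 m[C→φ1] = [8, 11]
r5 m[C→φ7] = [7, 5]
r5 m[H→φ0] = [5, 10]
r5 m[H→φ3] = [8, 7]
r5 m[H→φ6] = [11, 13]
r5 m[R→φ3] = [11, 1]
r5 m[R→φ4] = [8, 5]
r5 m[R→φ5] = [11, 6]
r5 m[G→φ6] = [0, 0]
r5 m[S→φ2] = [6, 8]
r5 m[S→φ7] = [5, 9]
r5 m[Q→φ4] = [0, 0]
no fixed point within 5 rounds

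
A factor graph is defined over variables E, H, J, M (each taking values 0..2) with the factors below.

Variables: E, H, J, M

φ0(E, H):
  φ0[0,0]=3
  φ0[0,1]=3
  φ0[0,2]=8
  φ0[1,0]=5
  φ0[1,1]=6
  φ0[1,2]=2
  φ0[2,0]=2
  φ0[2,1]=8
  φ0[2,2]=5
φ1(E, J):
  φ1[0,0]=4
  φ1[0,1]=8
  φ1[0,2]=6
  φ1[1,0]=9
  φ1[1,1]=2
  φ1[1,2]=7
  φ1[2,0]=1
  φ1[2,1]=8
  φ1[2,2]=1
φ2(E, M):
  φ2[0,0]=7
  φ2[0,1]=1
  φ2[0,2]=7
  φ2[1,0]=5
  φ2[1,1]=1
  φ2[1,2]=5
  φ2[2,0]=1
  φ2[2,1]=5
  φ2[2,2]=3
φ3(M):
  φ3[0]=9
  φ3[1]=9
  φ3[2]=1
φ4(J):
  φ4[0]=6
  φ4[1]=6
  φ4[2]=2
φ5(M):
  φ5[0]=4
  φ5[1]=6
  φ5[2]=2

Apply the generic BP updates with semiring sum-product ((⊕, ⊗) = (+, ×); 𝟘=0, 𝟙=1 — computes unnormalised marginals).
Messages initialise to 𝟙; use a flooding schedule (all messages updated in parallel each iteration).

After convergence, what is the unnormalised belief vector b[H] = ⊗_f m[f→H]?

b[H] = [213184, 337536, 341440]

init: all messages = 𝟙 over 3 values
r1 m[φ0→E] = [14, 13, 15]
r1 m[φ0→H] = [10, 17, 15]
r1 m[φ1→E] = [18, 18, 10]
r1 m[φ1→J] = [14, 18, 14]
r1 m[φ2→E] = [15, 11, 9]
r1 m[φ2→M] = [13, 7, 15]
r1 m[φ3→M] = [9, 9, 1]
r1 m[φ4→J] = [6, 6, 2]
r1 m[φ5→M] = [4, 6, 2]
r1 m[E→φ0] = [1, 1, 1]
r1 m[E→φ1] = [1, 1, 1]
r1 m[E→φ2] = [1, 1, 1]
r1 m[H→φ0] = [1, 1, 1]
r1 m[J→φ1] = [1, 1, 1]
r1 m[J→φ4] = [1, 1, 1]
r1 m[M→φ2] = [1, 1, 1]
r1 m[M→φ3] = [1, 1, 1]
r1 m[M→φ5] = [1, 1, 1]
r2 m[φ0→E] = [14, 13, 15]
r2 m[φ0→H] = [10, 17, 15]
r2 m[φ1→E] = [18, 18, 10]
r2 m[φ1→J] = [14, 18, 14]
r2 m[φ2→E] = [15, 11, 9]
r2 m[φ2→M] = [13, 7, 15]
r2 m[φ3→M] = [9, 9, 1]
r2 m[φ4→J] = [6, 6, 2]
r2 m[φ5→M] = [4, 6, 2]
r2 m[E→φ0] = [270, 198, 90]
r2 m[E→φ1] = [210, 143, 135]
r2 m[E→φ2] = [252, 234, 150]
r2 m[H→φ0] = [1, 1, 1]
r2 m[J→φ1] = [6, 6, 2]
r2 m[J→φ4] = [14, 18, 14]
r2 m[M→φ2] = [36, 54, 2]
r2 m[M→φ3] = [52, 42, 30]
r2 m[M→φ5] = [117, 63, 15]
r3 m[φ0→E] = [14, 13, 15]
r3 m[φ0→H] = [1980, 2718, 3006]
r3 m[φ1→E] = [84, 80, 56]
r3 m[φ1→J] = [2262, 3046, 2396]
r3 m[φ2→E] = [320, 244, 312]
r3 m[φ2→M] = [3084, 1236, 3384]
r3 m[φ3→M] = [9, 9, 1]
r3 m[φ4→J] = [6, 6, 2]
r3 m[φ5→M] = [4, 6, 2]
r3 m[E→φ0] = [270, 198, 90]
r3 m[E→φ1] = [210, 143, 135]
r3 m[E→φ2] = [252, 234, 150]
r3 m[H→φ0] = [1, 1, 1]
r3 m[J→φ1] = [6, 6, 2]
r3 m[J→φ4] = [14, 18, 14]
r3 m[M→φ2] = [36, 54, 2]
r3 m[M→φ3] = [52, 42, 30]
r3 m[M→φ5] = [117, 63, 15]
r4 m[φ0→E] = [14, 13, 15]
r4 m[φ0→H] = [1980, 2718, 3006]
r4 m[φ1→E] = [84, 80, 56]
r4 m[φ1→J] = [2262, 3046, 2396]
r4 m[φ2→E] = [320, 244, 312]
r4 m[φ2→M] = [3084, 1236, 3384]
r4 m[φ3→M] = [9, 9, 1]
r4 m[φ4→J] = [6, 6, 2]
r4 m[φ5→M] = [4, 6, 2]
r4 m[E→φ0] = [26880, 19520, 17472]
r4 m[E→φ1] = [4480, 3172, 4680]
r4 m[E→φ2] = [1176, 1040, 840]
r4 m[H→φ0] = [1, 1, 1]
r4 m[J→φ1] = [6, 6, 2]
r4 m[J→φ4] = [2262, 3046, 2396]
r4 m[M→φ2] = [36, 54, 2]
r4 m[M→φ3] = [12336, 7416, 6768]
r4 m[M→φ5] = [27756, 11124, 3384]
r5 m[φ0→E] = [14, 13, 15]
r5 m[φ0→H] = [213184, 337536, 341440]
r5 m[φ1→E] = [84, 80, 56]
r5 m[φ1→J] = [51148, 79624, 53764]
r5 m[φ2→E] = [320, 244, 312]
r5 m[φ2→M] = [14272, 6416, 15952]
r5 m[φ3→M] = [9, 9, 1]
r5 m[φ4→J] = [6, 6, 2]
r5 m[φ5→M] = [4, 6, 2]
r5 m[E→φ0] = [26880, 19520, 17472]
r5 m[E→φ1] = [4480, 3172, 4680]
r5 m[E→φ2] = [1176, 1040, 840]
r5 m[H→φ0] = [1, 1, 1]
r5 m[J→φ1] = [6, 6, 2]
r5 m[J→φ4] = [2262, 3046, 2396]
r5 m[M→φ2] = [36, 54, 2]
r5 m[M→φ3] = [12336, 7416, 6768]
r5 m[M→φ5] = [27756, 11124, 3384]
r6 m[φ0→E] = [14, 13, 15]
r6 m[φ0→H] = [213184, 337536, 341440]
r6 m[φ1→E] = [84, 80, 56]
r6 m[φ1→J] = [51148, 79624, 53764]
r6 m[φ2→E] = [320, 244, 312]
r6 m[φ2→M] = [14272, 6416, 15952]
r6 m[φ3→M] = [9, 9, 1]
r6 m[φ4→J] = [6, 6, 2]
r6 m[φ5→M] = [4, 6, 2]
r6 m[E→φ0] = [26880, 19520, 17472]
r6 m[E→φ1] = [4480, 3172, 4680]
r6 m[E→φ2] = [1176, 1040, 840]
r6 m[H→φ0] = [1, 1, 1]
r6 m[J→φ1] = [6, 6, 2]
r6 m[J→φ4] = [51148, 79624, 53764]
r6 m[M→φ2] = [36, 54, 2]
r6 m[M→φ3] = [57088, 38496, 31904]
r6 m[M→φ5] = [128448, 57744, 15952]
r7 m[φ0→E] = [14, 13, 15]
r7 m[φ0→H] = [213184, 337536, 341440]
r7 m[φ1→E] = [84, 80, 56]
r7 m[φ1→J] = [51148, 79624, 53764]
r7 m[φ2→E] = [320, 244, 312]
r7 m[φ2→M] = [14272, 6416, 15952]
r7 m[φ3→M] = [9, 9, 1]
r7 m[φ4→J] = [6, 6, 2]
r7 m[φ5→M] = [4, 6, 2]
r7 m[E→φ0] = [26880, 19520, 17472]
r7 m[E→φ1] = [4480, 3172, 4680]
r7 m[E→φ2] = [1176, 1040, 840]
r7 m[H→φ0] = [1, 1, 1]
r7 m[J→φ1] = [6, 6, 2]
r7 m[J→φ4] = [51148, 79624, 53764]
r7 m[M→φ2] = [36, 54, 2]
r7 m[M→φ3] = [57088, 38496, 31904]
r7 m[M→φ5] = [128448, 57744, 15952]
fixed point reached at round 7
b[H] = ⊗ incoming = [213184, 337536, 341440]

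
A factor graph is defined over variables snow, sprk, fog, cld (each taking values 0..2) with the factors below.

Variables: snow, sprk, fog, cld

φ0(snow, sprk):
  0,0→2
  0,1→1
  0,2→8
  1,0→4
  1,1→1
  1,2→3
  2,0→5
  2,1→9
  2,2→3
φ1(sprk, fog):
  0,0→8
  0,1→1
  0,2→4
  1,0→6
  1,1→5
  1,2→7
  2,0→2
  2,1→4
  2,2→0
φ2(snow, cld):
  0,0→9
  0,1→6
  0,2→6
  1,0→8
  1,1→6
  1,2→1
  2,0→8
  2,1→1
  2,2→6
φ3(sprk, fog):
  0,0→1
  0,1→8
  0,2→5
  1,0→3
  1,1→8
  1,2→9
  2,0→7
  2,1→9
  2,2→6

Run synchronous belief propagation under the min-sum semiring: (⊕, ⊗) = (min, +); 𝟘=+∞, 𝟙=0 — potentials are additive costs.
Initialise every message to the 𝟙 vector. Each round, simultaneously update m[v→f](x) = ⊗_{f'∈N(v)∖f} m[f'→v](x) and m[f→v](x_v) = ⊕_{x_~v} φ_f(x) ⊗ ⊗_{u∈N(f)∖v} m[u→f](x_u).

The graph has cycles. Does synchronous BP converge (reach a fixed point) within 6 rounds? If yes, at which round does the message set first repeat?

NOT CONVERGED within 6 rounds

init: all messages = 𝟙 over 3 values
r1 m[φ0→snow] = [1, 1, 3]
r1 m[φ0→sprk] = [2, 1, 3]
r1 m[φ1→sprk] = [1, 5, 0]
r1 m[φ1→fog] = [2, 1, 0]
r1 m[φ2→snow] = [6, 1, 1]
r1 m[φ2→cld] = [8, 1, 1]
r1 m[φ3→sprk] = [1, 3, 6]
r1 m[φ3→fog] = [1, 8, 5]
r1 m[snow→φ0] = [0, 0, 0]
r1 m[snow→φ2] = [0, 0, 0]
r1 m[sprk→φ0] = [0, 0, 0]
r1 m[sprk→φ1] = [0, 0, 0]
r1 m[sprk→φ3] = [0, 0, 0]
r1 m[fog→φ1] = [0, 0, 0]
r1 m[fog→φ3] = [0, 0, 0]
r1 m[cld→φ2] = [0, 0, 0]
r2 m[φ0→snow] = [1, 1, 3]
r2 m[φ0→sprk] = [2, 1, 3]
r2 m[φ1→sprk] = [1, 5, 0]
r2 m[φ1→fog] = [2, 1, 0]
r2 m[φ2→snow] = [6, 1, 1]
r2 m[φ2→cld] = [8, 1, 1]
r2 m[φ3→sprk] = [1, 3, 6]
r2 m[φ3→fog] = [1, 8, 5]
r2 m[snow→φ0] = [6, 1, 1]
r2 m[snow→φ2] = [1, 1, 3]
r2 m[sprk→φ0] = [2, 8, 6]
r2 m[sprk→φ1] = [3, 4, 9]
r2 m[sprk→φ3] = [3, 6, 3]
r2 m[fog→φ1] = [1, 8, 5]
r2 m[fog→φ3] = [2, 1, 0]
r2 m[cld→φ2] = [0, 0, 0]
r3 m[φ0→snow] = [4, 6, 7]
r3 m[φ0→sprk] = [5, 2, 4]
r3 m[φ1→sprk] = [9, 7, 3]
r3 m[φ1→fog] = [10, 4, 7]
r3 m[φ2→snow] = [6, 1, 1]
r3 m[φ2→cld] = [9, 4, 2]
r3 m[φ3→sprk] = [3, 5, 6]
r3 m[φ3→fog] = [4, 11, 8]
r3 m[snow→φ0] = [6, 1, 1]
r3 m[snow→φ2] = [1, 1, 3]
r3 m[sprk→φ0] = [2, 8, 6]
r3 m[sprk→φ1] = [3, 4, 9]
r3 m[sprk→φ3] = [3, 6, 3]
r3 m[fog→φ1] = [1, 8, 5]
r3 m[fog→φ3] = [2, 1, 0]
r3 m[cld→φ2] = [0, 0, 0]
r4 m[φ0→snow] = [4, 6, 7]
r4 m[φ0→sprk] = [5, 2, 4]
r4 m[φ1→sprk] = [9, 7, 3]
r4 m[φ1→fog] = [10, 4, 7]
r4 m[φ2→snow] = [6, 1, 1]
r4 m[φ2→cld] = [9, 4, 2]
r4 m[φ3→sprk] = [3, 5, 6]
r4 m[φ3→fog] = [4, 11, 8]
r4 m[snow→φ0] = [6, 1, 1]
r4 m[snow→φ2] = [4, 6, 7]
r4 m[sprk→φ0] = [12, 12, 9]
r4 m[sprk→φ1] = [8, 7, 10]
r4 m[sprk→φ3] = [14, 9, 7]
r4 m[fog→φ1] = [4, 11, 8]
r4 m[fog→φ3] = [10, 4, 7]
r4 m[cld→φ2] = [0, 0, 0]
r5 m[φ0→snow] = [13, 12, 12]
r5 m[φ0→sprk] = [5, 2, 4]
r5 m[φ1→sprk] = [12, 10, 6]
r5 m[φ1→fog] = [12, 9, 10]
r5 m[φ2→snow] = [6, 1, 1]
r5 m[φ2→cld] = [13, 8, 7]
r5 m[φ3→sprk] = [11, 12, 13]
r5 m[φ3→fog] = [12, 16, 13]
r5 m[snow→φ0] = [6, 1, 1]
r5 m[snow→φ2] = [4, 6, 7]
r5 m[sprk→φ0] = [12, 12, 9]
r5 m[sprk→φ1] = [8, 7, 10]
r5 m[sprk→φ3] = [14, 9, 7]
r5 m[fog→φ1] = [4, 11, 8]
r5 m[fog→φ3] = [10, 4, 7]
r5 m[cld→φ2] = [0, 0, 0]
r6 m[φ0→snow] = [13, 12, 12]
r6 m[φ0→sprk] = [5, 2, 4]
r6 m[φ1→sprk] = [12, 10, 6]
r6 m[φ1→fog] = [12, 9, 10]
r6 m[φ2→snow] = [6, 1, 1]
r6 m[φ2→cld] = [13, 8, 7]
r6 m[φ3→sprk] = [11, 12, 13]
r6 m[φ3→fog] = [12, 16, 13]
r6 m[snow→φ0] = [6, 1, 1]
r6 m[snow→φ2] = [13, 12, 12]
r6 m[sprk→φ0] = [23, 22, 19]
r6 m[sprk→φ1] = [16, 14, 17]
r6 m[sprk→φ3] = [17, 12, 10]
r6 m[fog→φ1] = [12, 16, 13]
r6 m[fog→φ3] = [12, 9, 10]
r6 m[cld→φ2] = [0, 0, 0]
no fixed point within 6 rounds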